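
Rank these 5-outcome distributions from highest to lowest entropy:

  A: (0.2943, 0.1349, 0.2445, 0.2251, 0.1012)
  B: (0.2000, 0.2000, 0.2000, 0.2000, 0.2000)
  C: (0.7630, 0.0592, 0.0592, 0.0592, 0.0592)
B > A > C

Key insight: Entropy is maximized by uniform distributions and minimized by concentrated distributions.

- Uniform distributions have maximum entropy log₂(5) = 2.3219 bits
- The more "peaked" or concentrated a distribution, the lower its entropy

Entropies:
  H(A) = 2.2247 bits
  H(B) = 2.3219 bits
  H(C) = 1.2640 bits

Ranking: B > A > C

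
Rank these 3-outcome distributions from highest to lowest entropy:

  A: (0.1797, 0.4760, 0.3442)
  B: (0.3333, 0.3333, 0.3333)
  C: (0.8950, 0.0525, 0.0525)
B > A > C

Key insight: Entropy is maximized by uniform distributions and minimized by concentrated distributions.

- Uniform distributions have maximum entropy log₂(3) = 1.5850 bits
- The more "peaked" or concentrated a distribution, the lower its entropy

Entropies:
  H(A) = 1.4844 bits
  H(B) = 1.5850 bits
  H(C) = 0.5896 bits

Ranking: B > A > C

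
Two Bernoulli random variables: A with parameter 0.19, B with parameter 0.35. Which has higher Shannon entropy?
B

For binary distributions, entropy is maximized at p=0.5 and decreases as p moves toward 0 or 1.

H(A) = H(0.19) = 0.7015 bits
H(B) = H(0.35) = 0.9341 bits

Distribution B (p=0.35) is closer to uniform (p=0.5), so it has higher entropy.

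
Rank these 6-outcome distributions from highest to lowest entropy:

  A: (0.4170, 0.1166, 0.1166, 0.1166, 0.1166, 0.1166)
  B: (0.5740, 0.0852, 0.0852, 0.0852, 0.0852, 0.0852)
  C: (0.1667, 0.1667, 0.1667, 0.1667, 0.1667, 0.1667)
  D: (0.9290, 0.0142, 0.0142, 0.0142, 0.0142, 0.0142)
C > A > B > D

Key insight: Entropy is maximized by uniform distributions and minimized by concentrated distributions.

Entropies:
  H(A) = 2.3337 bits
  H(B) = 1.9733 bits
  H(C) = 2.5850 bits
  H(D) = 0.5345 bits

Ranking: C > A > B > D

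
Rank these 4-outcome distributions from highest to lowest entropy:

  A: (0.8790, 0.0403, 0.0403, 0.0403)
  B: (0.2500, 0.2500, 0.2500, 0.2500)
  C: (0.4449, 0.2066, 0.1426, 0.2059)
B > C > A

Key insight: Entropy is maximized by uniform distributions and minimized by concentrated distributions.

- Uniform distributions have maximum entropy log₂(4) = 2.0000 bits
- The more "peaked" or concentrated a distribution, the lower its entropy

Entropies:
  H(A) = 0.7240 bits
  H(B) = 2.0000 bits
  H(C) = 1.8601 bits

Ranking: B > C > A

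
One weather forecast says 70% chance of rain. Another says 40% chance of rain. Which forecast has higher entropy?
40% forecast

Treat each forecast as a Bernoulli distribution. Binary entropy is maximized at p=0.5 and falls off symmetrically toward 0 or 1. The 40% forecast is closer to 50%, so it is more uncertain. H(70%) ≈ 0.881 bits, H(40%) ≈ 0.971 bits.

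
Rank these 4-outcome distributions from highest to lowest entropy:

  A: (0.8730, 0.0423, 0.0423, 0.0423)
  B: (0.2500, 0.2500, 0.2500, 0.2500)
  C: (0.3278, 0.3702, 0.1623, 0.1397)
B > C > A

Key insight: Entropy is maximized by uniform distributions and minimized by concentrated distributions.

- Uniform distributions have maximum entropy log₂(4) = 2.0000 bits
- The more "peaked" or concentrated a distribution, the lower its entropy

Entropies:
  H(A) = 0.7504 bits
  H(B) = 2.0000 bits
  H(C) = 1.8807 bits

Ranking: B > C > A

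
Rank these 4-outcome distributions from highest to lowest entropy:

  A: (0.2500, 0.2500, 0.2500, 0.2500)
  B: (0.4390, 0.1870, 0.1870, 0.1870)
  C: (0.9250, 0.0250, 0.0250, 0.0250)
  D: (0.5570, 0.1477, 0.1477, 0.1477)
A > B > D > C

Key insight: Entropy is maximized by uniform distributions and minimized by concentrated distributions.

Entropies:
  H(A) = 2.0000 bits
  H(B) = 1.8784 bits
  H(C) = 0.5032 bits
  H(D) = 1.6927 bits

Ranking: A > B > D > C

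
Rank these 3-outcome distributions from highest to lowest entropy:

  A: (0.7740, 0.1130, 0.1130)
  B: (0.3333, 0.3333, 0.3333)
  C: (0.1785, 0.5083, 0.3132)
B > C > A

Key insight: Entropy is maximized by uniform distributions and minimized by concentrated distributions.

- Uniform distributions have maximum entropy log₂(3) = 1.5850 bits
- The more "peaked" or concentrated a distribution, the lower its entropy

Entropies:
  H(A) = 0.9970 bits
  H(B) = 1.5850 bits
  H(C) = 1.4646 bits

Ranking: B > C > A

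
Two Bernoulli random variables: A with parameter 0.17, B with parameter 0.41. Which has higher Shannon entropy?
B

For binary distributions, entropy is maximized at p=0.5 and decreases as p moves toward 0 or 1.

H(A) = H(0.17) = 0.6577 bits
H(B) = H(0.41) = 0.9765 bits

Distribution B (p=0.41) is closer to uniform (p=0.5), so it has higher entropy.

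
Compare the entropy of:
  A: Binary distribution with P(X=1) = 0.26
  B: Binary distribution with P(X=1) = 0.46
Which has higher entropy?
B

For binary distributions, entropy is maximized at p=0.5 and decreases as p moves toward 0 or 1.

H(A) = H(0.26) = 0.8267 bits
H(B) = H(0.46) = 0.9954 bits

Distribution B (p=0.46) is closer to uniform (p=0.5), so it has higher entropy.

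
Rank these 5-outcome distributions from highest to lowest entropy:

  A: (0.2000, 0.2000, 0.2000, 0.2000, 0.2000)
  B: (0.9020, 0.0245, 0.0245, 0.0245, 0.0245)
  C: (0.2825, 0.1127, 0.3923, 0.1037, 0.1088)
A > C > B

Key insight: Entropy is maximized by uniform distributions and minimized by concentrated distributions.

- Uniform distributions have maximum entropy log₂(5) = 2.3219 bits
- The more "peaked" or concentrated a distribution, the lower its entropy

Entropies:
  H(A) = 2.3219 bits
  H(B) = 0.6586 bits
  H(C) = 2.0869 bits

Ranking: A > C > B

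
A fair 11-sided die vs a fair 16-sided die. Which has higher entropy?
16-sided die

Both are uniform distributions; for uniform over n outcomes, H = log₂(n). H(11-sided) = log₂(11) = 3.459 bits and H(16-sided) = log₂(16) = 4.000 bits. More outcomes in a uniform distribution means higher entropy.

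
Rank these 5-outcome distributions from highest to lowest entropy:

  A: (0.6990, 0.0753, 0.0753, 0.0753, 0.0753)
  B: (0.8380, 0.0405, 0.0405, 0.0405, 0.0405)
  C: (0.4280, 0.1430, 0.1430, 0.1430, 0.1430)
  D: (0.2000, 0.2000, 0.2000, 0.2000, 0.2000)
D > C > A > B

Key insight: Entropy is maximized by uniform distributions and minimized by concentrated distributions.

Entropies:
  H(A) = 1.4845 bits
  H(B) = 0.9631 bits
  H(C) = 2.1290 bits
  H(D) = 2.3219 bits

Ranking: D > C > A > B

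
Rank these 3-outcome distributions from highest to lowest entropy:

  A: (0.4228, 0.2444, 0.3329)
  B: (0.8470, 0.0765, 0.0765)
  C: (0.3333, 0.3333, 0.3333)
C > A > B

Key insight: Entropy is maximized by uniform distributions and minimized by concentrated distributions.

- Uniform distributions have maximum entropy log₂(3) = 1.5850 bits
- The more "peaked" or concentrated a distribution, the lower its entropy

Entropies:
  H(A) = 1.5501 bits
  H(B) = 0.7703 bits
  H(C) = 1.5850 bits

Ranking: C > A > B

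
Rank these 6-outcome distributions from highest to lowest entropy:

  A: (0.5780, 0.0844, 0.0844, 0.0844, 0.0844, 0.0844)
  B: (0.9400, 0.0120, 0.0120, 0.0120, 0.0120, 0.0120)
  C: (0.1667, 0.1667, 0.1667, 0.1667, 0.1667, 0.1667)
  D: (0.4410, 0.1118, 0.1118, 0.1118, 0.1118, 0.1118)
C > D > A > B

Key insight: Entropy is maximized by uniform distributions and minimized by concentrated distributions.

Entropies:
  H(A) = 1.9622 bits
  H(B) = 0.4668 bits
  H(C) = 2.5850 bits
  H(D) = 2.2879 bits

Ranking: C > D > A > B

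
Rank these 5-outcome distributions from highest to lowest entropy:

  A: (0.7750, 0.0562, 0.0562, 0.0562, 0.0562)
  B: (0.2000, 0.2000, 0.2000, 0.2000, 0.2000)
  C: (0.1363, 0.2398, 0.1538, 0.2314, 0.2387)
B > C > A

Key insight: Entropy is maximized by uniform distributions and minimized by concentrated distributions.

- Uniform distributions have maximum entropy log₂(5) = 2.3219 bits
- The more "peaked" or concentrated a distribution, the lower its entropy

Entropies:
  H(A) = 1.2192 bits
  H(B) = 2.3219 bits
  H(C) = 2.2832 bits

Ranking: B > C > A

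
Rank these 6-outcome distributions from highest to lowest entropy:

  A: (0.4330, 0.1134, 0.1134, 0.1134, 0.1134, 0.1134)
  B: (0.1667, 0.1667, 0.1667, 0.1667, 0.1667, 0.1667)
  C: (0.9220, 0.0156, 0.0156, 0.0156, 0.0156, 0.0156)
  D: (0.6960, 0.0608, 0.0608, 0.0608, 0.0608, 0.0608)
B > A > D > C

Key insight: Entropy is maximized by uniform distributions and minimized by concentrated distributions.

Entropies:
  H(A) = 2.3035 bits
  H(B) = 2.5850 bits
  H(C) = 0.5762 bits
  H(D) = 1.5920 bits

Ranking: B > A > D > C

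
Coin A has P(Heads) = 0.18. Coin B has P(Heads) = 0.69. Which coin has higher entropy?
B

For binary distributions, entropy is maximized at p=0.5 and decreases as p moves toward 0 or 1.

H(A) = H(0.18) = 0.6801 bits
H(B) = H(0.69) = 0.8932 bits

Distribution B (p=0.69) is closer to uniform (p=0.5), so it has higher entropy.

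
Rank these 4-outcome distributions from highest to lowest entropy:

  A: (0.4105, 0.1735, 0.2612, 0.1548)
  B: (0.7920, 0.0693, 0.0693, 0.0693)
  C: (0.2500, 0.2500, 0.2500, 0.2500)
C > A > B

Key insight: Entropy is maximized by uniform distributions and minimized by concentrated distributions.

- Uniform distributions have maximum entropy log₂(4) = 2.0000 bits
- The more "peaked" or concentrated a distribution, the lower its entropy

Entropies:
  H(A) = 1.8883 bits
  H(B) = 1.0673 bits
  H(C) = 2.0000 bits

Ranking: C > A > B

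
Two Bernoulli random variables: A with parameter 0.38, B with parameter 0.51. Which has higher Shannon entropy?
B

For binary distributions, entropy is maximized at p=0.5 and decreases as p moves toward 0 or 1.

H(A) = H(0.38) = 0.9580 bits
H(B) = H(0.51) = 0.9997 bits

Distribution B (p=0.51) is closer to uniform (p=0.5), so it has higher entropy.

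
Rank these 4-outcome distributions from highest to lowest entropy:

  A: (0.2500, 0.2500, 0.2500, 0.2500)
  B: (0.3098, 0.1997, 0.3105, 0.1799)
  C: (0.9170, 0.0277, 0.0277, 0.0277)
A > B > C

Key insight: Entropy is maximized by uniform distributions and minimized by concentrated distributions.

- Uniform distributions have maximum entropy log₂(4) = 2.0000 bits
- The more "peaked" or concentrated a distribution, the lower its entropy

Entropies:
  H(A) = 2.0000 bits
  H(B) = 1.9570 bits
  H(C) = 0.5442 bits

Ranking: A > B > C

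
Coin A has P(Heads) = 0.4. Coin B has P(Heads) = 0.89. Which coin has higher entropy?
A

For binary distributions, entropy is maximized at p=0.5 and decreases as p moves toward 0 or 1.

H(A) = H(0.4) = 0.9710 bits
H(B) = H(0.89) = 0.4999 bits

Distribution A (p=0.4) is closer to uniform (p=0.5), so it has higher entropy.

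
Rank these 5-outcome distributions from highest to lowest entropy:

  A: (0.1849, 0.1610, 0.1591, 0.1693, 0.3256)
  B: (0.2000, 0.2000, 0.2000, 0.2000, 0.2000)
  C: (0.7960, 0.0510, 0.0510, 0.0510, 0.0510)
B > A > C

Key insight: Entropy is maximized by uniform distributions and minimized by concentrated distributions.

- Uniform distributions have maximum entropy log₂(5) = 2.3219 bits
- The more "peaked" or concentrated a distribution, the lower its entropy

Entropies:
  H(A) = 2.2574 bits
  H(B) = 2.3219 bits
  H(C) = 1.1379 bits

Ranking: B > A > C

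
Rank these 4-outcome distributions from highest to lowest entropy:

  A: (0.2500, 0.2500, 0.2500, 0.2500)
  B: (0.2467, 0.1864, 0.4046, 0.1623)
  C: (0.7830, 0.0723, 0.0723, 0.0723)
A > B > C

Key insight: Entropy is maximized by uniform distributions and minimized by concentrated distributions.

- Uniform distributions have maximum entropy log₂(4) = 2.0000 bits
- The more "peaked" or concentrated a distribution, the lower its entropy

Entropies:
  H(A) = 2.0000 bits
  H(B) = 1.9038 bits
  H(C) = 1.0986 bits

Ranking: A > B > C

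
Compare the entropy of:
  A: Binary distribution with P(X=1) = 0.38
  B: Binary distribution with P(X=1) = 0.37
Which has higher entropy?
A

For binary distributions, entropy is maximized at p=0.5 and decreases as p moves toward 0 or 1.

H(A) = H(0.38) = 0.9580 bits
H(B) = H(0.37) = 0.9507 bits

Distribution A (p=0.38) is closer to uniform (p=0.5), so it has higher entropy.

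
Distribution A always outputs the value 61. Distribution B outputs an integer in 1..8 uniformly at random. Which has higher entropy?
B

A is deterministic, so H(A) = 0. B is uniform over 8 outcomes, so H(B) = log₂(8) = 3.000 bits. Any distribution with genuine randomness has higher entropy than a deterministic one.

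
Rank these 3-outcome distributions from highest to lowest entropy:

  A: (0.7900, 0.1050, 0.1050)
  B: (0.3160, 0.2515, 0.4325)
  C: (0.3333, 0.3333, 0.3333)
C > B > A

Key insight: Entropy is maximized by uniform distributions and minimized by concentrated distributions.

- Uniform distributions have maximum entropy log₂(3) = 1.5850 bits
- The more "peaked" or concentrated a distribution, the lower its entropy

Entropies:
  H(A) = 0.9515 bits
  H(B) = 1.5490 bits
  H(C) = 1.5850 bits

Ranking: C > B > A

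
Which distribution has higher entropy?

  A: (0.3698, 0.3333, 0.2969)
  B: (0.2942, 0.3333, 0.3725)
A

Both distributions are close to uniform, making this a harder comparison.

H(A) = 1.5792 bits
H(B) = 1.5783 bits

The distribution closer to uniform has higher entropy.
Answer: A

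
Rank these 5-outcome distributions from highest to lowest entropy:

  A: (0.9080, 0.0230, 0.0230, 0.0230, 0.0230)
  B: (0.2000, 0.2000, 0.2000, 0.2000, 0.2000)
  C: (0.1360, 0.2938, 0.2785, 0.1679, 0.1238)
B > C > A

Key insight: Entropy is maximized by uniform distributions and minimized by concentrated distributions.

- Uniform distributions have maximum entropy log₂(5) = 2.3219 bits
- The more "peaked" or concentrated a distribution, the lower its entropy

Entropies:
  H(A) = 0.6271 bits
  H(B) = 2.3219 bits
  H(C) = 2.2296 bits

Ranking: B > C > A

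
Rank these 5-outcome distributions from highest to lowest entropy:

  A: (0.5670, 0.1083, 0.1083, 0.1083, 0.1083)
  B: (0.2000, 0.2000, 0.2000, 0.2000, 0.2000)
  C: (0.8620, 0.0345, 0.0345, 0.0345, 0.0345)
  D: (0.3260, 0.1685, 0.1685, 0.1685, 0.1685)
B > D > A > C

Key insight: Entropy is maximized by uniform distributions and minimized by concentrated distributions.

Entropies:
  H(A) = 1.8530 bits
  H(B) = 2.3219 bits
  H(C) = 0.8550 bits
  H(D) = 2.2588 bits

Ranking: B > D > A > C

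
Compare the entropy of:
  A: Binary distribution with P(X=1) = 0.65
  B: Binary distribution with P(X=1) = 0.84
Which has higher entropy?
A

For binary distributions, entropy is maximized at p=0.5 and decreases as p moves toward 0 or 1.

H(A) = H(0.65) = 0.9341 bits
H(B) = H(0.84) = 0.6343 bits

Distribution A (p=0.65) is closer to uniform (p=0.5), so it has higher entropy.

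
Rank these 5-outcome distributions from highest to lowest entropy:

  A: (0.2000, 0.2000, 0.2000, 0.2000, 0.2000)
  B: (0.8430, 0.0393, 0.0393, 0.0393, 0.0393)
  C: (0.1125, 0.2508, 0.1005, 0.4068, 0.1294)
A > C > B

Key insight: Entropy is maximized by uniform distributions and minimized by concentrated distributions.

- Uniform distributions have maximum entropy log₂(5) = 2.3219 bits
- The more "peaked" or concentrated a distribution, the lower its entropy

Entropies:
  H(A) = 2.3219 bits
  H(B) = 0.9411 bits
  H(C) = 2.0979 bits

Ranking: A > C > B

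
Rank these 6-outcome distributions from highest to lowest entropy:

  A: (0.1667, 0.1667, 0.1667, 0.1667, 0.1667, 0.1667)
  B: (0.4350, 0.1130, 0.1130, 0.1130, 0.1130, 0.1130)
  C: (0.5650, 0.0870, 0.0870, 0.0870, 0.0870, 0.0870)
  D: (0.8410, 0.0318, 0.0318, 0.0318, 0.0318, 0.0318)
A > B > C > D

Key insight: Entropy is maximized by uniform distributions and minimized by concentrated distributions.

Entropies:
  H(A) = 2.5850 bits
  H(B) = 2.2997 bits
  H(C) = 1.9978 bits
  H(D) = 1.0011 bits

Ranking: A > B > C > D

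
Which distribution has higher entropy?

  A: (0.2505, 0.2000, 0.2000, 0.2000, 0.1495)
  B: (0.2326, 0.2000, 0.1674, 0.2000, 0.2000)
B

Both distributions are close to uniform, making this a harder comparison.

H(A) = 2.3033 bits
H(B) = 2.3142 bits

The distribution closer to uniform has higher entropy.
Answer: B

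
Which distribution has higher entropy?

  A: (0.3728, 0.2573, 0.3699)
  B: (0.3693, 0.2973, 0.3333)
B

Both distributions are close to uniform, making this a harder comparison.

H(A) = 1.5653 bits
H(B) = 1.5793 bits

The distribution closer to uniform has higher entropy.
Answer: B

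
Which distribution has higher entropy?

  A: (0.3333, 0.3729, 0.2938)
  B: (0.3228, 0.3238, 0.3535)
B

Both distributions are close to uniform, making this a harder comparison.

H(A) = 1.5782 bits
H(B) = 1.5837 bits

The distribution closer to uniform has higher entropy.
Answer: B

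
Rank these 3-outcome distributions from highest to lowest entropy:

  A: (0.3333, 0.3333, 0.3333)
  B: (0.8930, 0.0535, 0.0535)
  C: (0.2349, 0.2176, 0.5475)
A > C > B

Key insight: Entropy is maximized by uniform distributions and minimized by concentrated distributions.

- Uniform distributions have maximum entropy log₂(3) = 1.5850 bits
- The more "peaked" or concentrated a distribution, the lower its entropy

Entropies:
  H(A) = 1.5850 bits
  H(B) = 0.5978 bits
  H(C) = 1.4455 bits

Ranking: A > C > B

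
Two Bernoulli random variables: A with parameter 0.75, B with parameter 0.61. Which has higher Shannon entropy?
B

For binary distributions, entropy is maximized at p=0.5 and decreases as p moves toward 0 or 1.

H(A) = H(0.75) = 0.8113 bits
H(B) = H(0.61) = 0.9648 bits

Distribution B (p=0.61) is closer to uniform (p=0.5), so it has higher entropy.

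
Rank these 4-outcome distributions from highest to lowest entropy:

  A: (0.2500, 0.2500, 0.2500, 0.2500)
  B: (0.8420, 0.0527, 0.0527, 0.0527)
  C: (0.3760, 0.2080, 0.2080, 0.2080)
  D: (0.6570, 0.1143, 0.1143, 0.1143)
A > C > D > B

Key insight: Entropy is maximized by uniform distributions and minimized by concentrated distributions.

Entropies:
  H(A) = 2.0000 bits
  H(B) = 0.8799 bits
  H(C) = 1.9442 bits
  H(D) = 1.4713 bits

Ranking: A > C > D > B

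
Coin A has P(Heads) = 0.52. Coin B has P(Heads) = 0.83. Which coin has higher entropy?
A

For binary distributions, entropy is maximized at p=0.5 and decreases as p moves toward 0 or 1.

H(A) = H(0.52) = 0.9988 bits
H(B) = H(0.83) = 0.6577 bits

Distribution A (p=0.52) is closer to uniform (p=0.5), so it has higher entropy.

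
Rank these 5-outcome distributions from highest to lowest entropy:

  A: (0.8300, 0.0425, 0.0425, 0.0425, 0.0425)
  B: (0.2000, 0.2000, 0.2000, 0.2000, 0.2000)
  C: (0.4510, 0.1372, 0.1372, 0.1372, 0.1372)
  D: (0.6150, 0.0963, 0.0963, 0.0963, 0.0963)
B > C > D > A

Key insight: Entropy is maximized by uniform distributions and minimized by concentrated distributions.

Entropies:
  H(A) = 0.9977 bits
  H(B) = 2.3219 bits
  H(C) = 2.0911 bits
  H(D) = 1.7315 bits

Ranking: B > C > D > A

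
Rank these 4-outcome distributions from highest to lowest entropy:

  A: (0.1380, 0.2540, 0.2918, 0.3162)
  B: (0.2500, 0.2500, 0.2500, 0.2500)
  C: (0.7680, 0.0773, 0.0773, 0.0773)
B > A > C

Key insight: Entropy is maximized by uniform distributions and minimized by concentrated distributions.

- Uniform distributions have maximum entropy log₂(4) = 2.0000 bits
- The more "peaked" or concentrated a distribution, the lower its entropy

Entropies:
  H(A) = 1.9402 bits
  H(B) = 2.0000 bits
  H(C) = 1.1492 bits

Ranking: B > A > C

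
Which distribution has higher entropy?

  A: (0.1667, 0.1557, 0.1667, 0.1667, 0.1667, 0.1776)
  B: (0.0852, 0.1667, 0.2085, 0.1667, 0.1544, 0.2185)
A

Both distributions are close to uniform, making this a harder comparison.

H(A) = 2.5839 bits
H(B) = 2.5317 bits

The distribution closer to uniform has higher entropy.
Answer: A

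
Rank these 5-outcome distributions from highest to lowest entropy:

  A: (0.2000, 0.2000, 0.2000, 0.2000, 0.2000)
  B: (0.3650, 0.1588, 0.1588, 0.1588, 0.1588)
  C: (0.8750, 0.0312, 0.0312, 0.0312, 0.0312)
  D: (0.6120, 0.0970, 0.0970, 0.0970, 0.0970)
A > B > D > C

Key insight: Entropy is maximized by uniform distributions and minimized by concentrated distributions.

Entropies:
  H(A) = 2.3219 bits
  H(B) = 2.2168 bits
  H(C) = 0.7936 bits
  H(D) = 1.7395 bits

Ranking: A > B > D > C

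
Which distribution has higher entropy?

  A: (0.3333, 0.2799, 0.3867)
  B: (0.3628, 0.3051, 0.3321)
B

Both distributions are close to uniform, making this a harder comparison.

H(A) = 1.5726 bits
H(B) = 1.5814 bits

The distribution closer to uniform has higher entropy.
Answer: B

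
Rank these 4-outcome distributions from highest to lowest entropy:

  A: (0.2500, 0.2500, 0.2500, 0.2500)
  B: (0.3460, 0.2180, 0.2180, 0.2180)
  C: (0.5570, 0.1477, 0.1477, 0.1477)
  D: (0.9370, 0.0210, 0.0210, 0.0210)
A > B > C > D

Key insight: Entropy is maximized by uniform distributions and minimized by concentrated distributions.

Entropies:
  H(A) = 2.0000 bits
  H(B) = 1.9670 bits
  H(C) = 1.6927 bits
  H(D) = 0.4391 bits

Ranking: A > B > C > D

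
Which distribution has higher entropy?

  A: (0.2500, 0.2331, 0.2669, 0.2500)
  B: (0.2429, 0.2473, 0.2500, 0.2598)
B

Both distributions are close to uniform, making this a harder comparison.

H(A) = 1.9984 bits
H(B) = 1.9996 bits

The distribution closer to uniform has higher entropy.
Answer: B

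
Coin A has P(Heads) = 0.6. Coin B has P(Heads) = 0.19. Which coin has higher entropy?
A

For binary distributions, entropy is maximized at p=0.5 and decreases as p moves toward 0 or 1.

H(A) = H(0.6) = 0.9710 bits
H(B) = H(0.19) = 0.7015 bits

Distribution A (p=0.6) is closer to uniform (p=0.5), so it has higher entropy.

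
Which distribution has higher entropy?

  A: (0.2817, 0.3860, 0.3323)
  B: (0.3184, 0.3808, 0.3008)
B

Both distributions are close to uniform, making this a harder comparison.

H(A) = 1.5731 bits
H(B) = 1.5774 bits

The distribution closer to uniform has higher entropy.
Answer: B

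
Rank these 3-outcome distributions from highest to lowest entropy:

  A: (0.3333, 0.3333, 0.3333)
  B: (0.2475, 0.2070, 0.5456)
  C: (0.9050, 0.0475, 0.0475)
A > B > C

Key insight: Entropy is maximized by uniform distributions and minimized by concentrated distributions.

- Uniform distributions have maximum entropy log₂(3) = 1.5850 bits
- The more "peaked" or concentrated a distribution, the lower its entropy

Entropies:
  H(A) = 1.5850 bits
  H(B) = 1.4458 bits
  H(C) = 0.5479 bits

Ranking: A > B > C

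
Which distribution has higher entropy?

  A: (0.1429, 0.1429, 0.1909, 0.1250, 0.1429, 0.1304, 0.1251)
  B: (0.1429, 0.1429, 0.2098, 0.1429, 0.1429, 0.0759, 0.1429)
A

Both distributions are close to uniform, making this a harder comparison.

H(A) = 2.7927 bits
H(B) = 2.7603 bits

The distribution closer to uniform has higher entropy.
Answer: A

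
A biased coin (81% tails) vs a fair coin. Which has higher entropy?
Fair coin

The fair coin is uniform (p=0.5), maximizing binary entropy at 1 bit. The biased coin has H(0.81) ≈ 0.701 bits — its outcome is more predictable, so its entropy is lower.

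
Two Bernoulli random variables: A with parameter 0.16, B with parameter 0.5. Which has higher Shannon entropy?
B

For binary distributions, entropy is maximized at p=0.5 and decreases as p moves toward 0 or 1.

H(A) = H(0.16) = 0.6343 bits
H(B) = H(0.5) = 1.0000 bits

Distribution B (p=0.5) is closer to uniform (p=0.5), so it has higher entropy.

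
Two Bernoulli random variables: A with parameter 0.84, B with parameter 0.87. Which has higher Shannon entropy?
A

For binary distributions, entropy is maximized at p=0.5 and decreases as p moves toward 0 or 1.

H(A) = H(0.84) = 0.6343 bits
H(B) = H(0.87) = 0.5574 bits

Distribution A (p=0.84) is closer to uniform (p=0.5), so it has higher entropy.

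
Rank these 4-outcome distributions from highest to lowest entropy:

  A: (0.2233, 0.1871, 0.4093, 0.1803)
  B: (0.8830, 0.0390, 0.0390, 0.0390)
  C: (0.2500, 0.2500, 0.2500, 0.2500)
C > A > B

Key insight: Entropy is maximized by uniform distributions and minimized by concentrated distributions.

- Uniform distributions have maximum entropy log₂(4) = 2.0000 bits
- The more "peaked" or concentrated a distribution, the lower its entropy

Entropies:
  H(A) = 1.9085 bits
  H(B) = 0.7061 bits
  H(C) = 2.0000 bits

Ranking: C > A > B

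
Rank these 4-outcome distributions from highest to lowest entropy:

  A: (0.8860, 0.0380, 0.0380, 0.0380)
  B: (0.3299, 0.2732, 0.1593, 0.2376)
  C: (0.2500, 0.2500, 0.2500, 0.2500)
C > B > A

Key insight: Entropy is maximized by uniform distributions and minimized by concentrated distributions.

- Uniform distributions have maximum entropy log₂(4) = 2.0000 bits
- The more "peaked" or concentrated a distribution, the lower its entropy

Entropies:
  H(A) = 0.6926 bits
  H(B) = 1.9540 bits
  H(C) = 2.0000 bits

Ranking: C > B > A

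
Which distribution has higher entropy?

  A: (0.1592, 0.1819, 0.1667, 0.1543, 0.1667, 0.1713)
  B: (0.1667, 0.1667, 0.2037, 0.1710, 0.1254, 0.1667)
A

Both distributions are close to uniform, making this a harder comparison.

H(A) = 2.5830 bits
H(B) = 2.5713 bits

The distribution closer to uniform has higher entropy.
Answer: A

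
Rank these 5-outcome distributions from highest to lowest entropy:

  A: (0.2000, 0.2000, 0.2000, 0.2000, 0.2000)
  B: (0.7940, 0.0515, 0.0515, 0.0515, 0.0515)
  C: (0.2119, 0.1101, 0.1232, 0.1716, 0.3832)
A > C > B

Key insight: Entropy is maximized by uniform distributions and minimized by concentrated distributions.

- Uniform distributions have maximum entropy log₂(5) = 2.3219 bits
- The more "peaked" or concentrated a distribution, the lower its entropy

Entropies:
  H(A) = 2.3219 bits
  H(B) = 1.1458 bits
  H(C) = 2.1636 bits

Ranking: A > C > B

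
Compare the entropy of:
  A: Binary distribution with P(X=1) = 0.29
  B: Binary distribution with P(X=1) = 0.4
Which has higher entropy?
B

For binary distributions, entropy is maximized at p=0.5 and decreases as p moves toward 0 or 1.

H(A) = H(0.29) = 0.8687 bits
H(B) = H(0.4) = 0.9710 bits

Distribution B (p=0.4) is closer to uniform (p=0.5), so it has higher entropy.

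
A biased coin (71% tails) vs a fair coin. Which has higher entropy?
Fair coin

The fair coin is uniform (p=0.5), maximizing binary entropy at 1 bit. The biased coin has H(0.71) ≈ 0.869 bits — its outcome is more predictable, so its entropy is lower.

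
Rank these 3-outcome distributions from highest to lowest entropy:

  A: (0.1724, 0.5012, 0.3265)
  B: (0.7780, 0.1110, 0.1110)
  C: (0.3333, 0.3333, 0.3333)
C > A > B

Key insight: Entropy is maximized by uniform distributions and minimized by concentrated distributions.

- Uniform distributions have maximum entropy log₂(3) = 1.5850 bits
- The more "peaked" or concentrated a distribution, the lower its entropy

Entropies:
  H(A) = 1.4639 bits
  H(B) = 0.9858 bits
  H(C) = 1.5850 bits

Ranking: C > A > B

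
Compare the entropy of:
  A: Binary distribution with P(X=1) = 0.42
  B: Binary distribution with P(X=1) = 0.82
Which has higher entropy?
A

For binary distributions, entropy is maximized at p=0.5 and decreases as p moves toward 0 or 1.

H(A) = H(0.42) = 0.9815 bits
H(B) = H(0.82) = 0.6801 bits

Distribution A (p=0.42) is closer to uniform (p=0.5), so it has higher entropy.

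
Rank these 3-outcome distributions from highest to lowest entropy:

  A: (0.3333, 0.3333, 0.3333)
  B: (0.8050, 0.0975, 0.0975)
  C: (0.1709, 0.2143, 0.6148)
A > C > B

Key insight: Entropy is maximized by uniform distributions and minimized by concentrated distributions.

- Uniform distributions have maximum entropy log₂(3) = 1.5850 bits
- The more "peaked" or concentrated a distribution, the lower its entropy

Entropies:
  H(A) = 1.5850 bits
  H(B) = 0.9068 bits
  H(C) = 1.3433 bits

Ranking: A > C > B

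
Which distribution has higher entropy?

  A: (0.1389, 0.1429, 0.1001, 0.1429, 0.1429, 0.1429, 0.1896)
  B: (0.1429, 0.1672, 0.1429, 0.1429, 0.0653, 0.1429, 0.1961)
A

Both distributions are close to uniform, making this a harder comparison.

H(A) = 2.7869 bits
H(B) = 2.7535 bits

The distribution closer to uniform has higher entropy.
Answer: A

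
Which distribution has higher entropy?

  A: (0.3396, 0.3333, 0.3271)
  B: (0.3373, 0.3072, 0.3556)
A

Both distributions are close to uniform, making this a harder comparison.

H(A) = 1.5848 bits
H(B) = 1.5824 bits

The distribution closer to uniform has higher entropy.
Answer: A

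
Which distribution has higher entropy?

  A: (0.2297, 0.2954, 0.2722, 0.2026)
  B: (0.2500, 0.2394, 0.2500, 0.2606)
B

Both distributions are close to uniform, making this a harder comparison.

H(A) = 1.9848 bits
H(B) = 1.9994 bits

The distribution closer to uniform has higher entropy.
Answer: B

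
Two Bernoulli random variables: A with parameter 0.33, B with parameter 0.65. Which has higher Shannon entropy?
B

For binary distributions, entropy is maximized at p=0.5 and decreases as p moves toward 0 or 1.

H(A) = H(0.33) = 0.9149 bits
H(B) = H(0.65) = 0.9341 bits

Distribution B (p=0.65) is closer to uniform (p=0.5), so it has higher entropy.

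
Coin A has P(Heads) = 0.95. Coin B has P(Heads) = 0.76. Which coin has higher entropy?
B

For binary distributions, entropy is maximized at p=0.5 and decreases as p moves toward 0 or 1.

H(A) = H(0.95) = 0.2864 bits
H(B) = H(0.76) = 0.7950 bits

Distribution B (p=0.76) is closer to uniform (p=0.5), so it has higher entropy.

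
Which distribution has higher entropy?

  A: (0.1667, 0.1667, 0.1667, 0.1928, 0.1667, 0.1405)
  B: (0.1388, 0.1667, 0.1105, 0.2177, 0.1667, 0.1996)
A

Both distributions are close to uniform, making this a harder comparison.

H(A) = 2.5790 bits
H(B) = 2.5512 bits

The distribution closer to uniform has higher entropy.
Answer: A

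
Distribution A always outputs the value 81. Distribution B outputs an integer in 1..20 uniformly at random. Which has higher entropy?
B

A is deterministic, so H(A) = 0. B is uniform over 20 outcomes, so H(B) = log₂(20) = 4.322 bits. Any distribution with genuine randomness has higher entropy than a deterministic one.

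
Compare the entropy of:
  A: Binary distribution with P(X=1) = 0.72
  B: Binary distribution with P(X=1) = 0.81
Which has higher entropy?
A

For binary distributions, entropy is maximized at p=0.5 and decreases as p moves toward 0 or 1.

H(A) = H(0.72) = 0.8555 bits
H(B) = H(0.81) = 0.7015 bits

Distribution A (p=0.72) is closer to uniform (p=0.5), so it has higher entropy.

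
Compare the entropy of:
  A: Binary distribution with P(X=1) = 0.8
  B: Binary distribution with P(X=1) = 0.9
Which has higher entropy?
A

For binary distributions, entropy is maximized at p=0.5 and decreases as p moves toward 0 or 1.

H(A) = H(0.8) = 0.7219 bits
H(B) = H(0.9) = 0.4690 bits

Distribution A (p=0.8) is closer to uniform (p=0.5), so it has higher entropy.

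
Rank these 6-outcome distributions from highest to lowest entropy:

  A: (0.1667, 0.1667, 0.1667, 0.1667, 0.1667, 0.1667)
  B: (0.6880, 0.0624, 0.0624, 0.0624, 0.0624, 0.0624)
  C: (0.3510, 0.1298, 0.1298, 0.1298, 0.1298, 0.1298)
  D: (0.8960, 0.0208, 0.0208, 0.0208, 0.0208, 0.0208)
A > C > B > D

Key insight: Entropy is maximized by uniform distributions and minimized by concentrated distributions.

Entropies:
  H(A) = 2.5850 bits
  H(B) = 1.6199 bits
  H(C) = 2.4419 bits
  H(D) = 0.7230 bits

Ranking: A > C > B > D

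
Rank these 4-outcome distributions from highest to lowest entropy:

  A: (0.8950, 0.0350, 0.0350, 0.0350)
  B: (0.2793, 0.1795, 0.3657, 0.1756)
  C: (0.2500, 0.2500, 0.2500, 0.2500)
C > B > A

Key insight: Entropy is maximized by uniform distributions and minimized by concentrated distributions.

- Uniform distributions have maximum entropy log₂(4) = 2.0000 bits
- The more "peaked" or concentrated a distribution, the lower its entropy

Entropies:
  H(A) = 0.6511 bits
  H(B) = 1.9301 bits
  H(C) = 2.0000 bits

Ranking: C > B > A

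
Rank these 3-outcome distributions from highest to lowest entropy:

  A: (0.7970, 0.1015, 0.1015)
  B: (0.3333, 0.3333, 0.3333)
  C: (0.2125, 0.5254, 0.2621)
B > C > A

Key insight: Entropy is maximized by uniform distributions and minimized by concentrated distributions.

- Uniform distributions have maximum entropy log₂(3) = 1.5850 bits
- The more "peaked" or concentrated a distribution, the lower its entropy

Entropies:
  H(A) = 0.9309 bits
  H(B) = 1.5850 bits
  H(C) = 1.4689 bits

Ranking: B > C > A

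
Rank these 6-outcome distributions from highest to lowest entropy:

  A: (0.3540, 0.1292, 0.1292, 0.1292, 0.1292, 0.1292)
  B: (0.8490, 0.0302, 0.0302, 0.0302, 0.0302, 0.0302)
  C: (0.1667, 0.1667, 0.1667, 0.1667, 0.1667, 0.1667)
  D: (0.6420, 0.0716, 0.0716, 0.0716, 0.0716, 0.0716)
C > A > D > B

Key insight: Entropy is maximized by uniform distributions and minimized by concentrated distributions.

Entropies:
  H(A) = 2.4376 bits
  H(B) = 0.9629 bits
  H(C) = 2.5850 bits
  H(D) = 1.7723 bits

Ranking: C > A > D > B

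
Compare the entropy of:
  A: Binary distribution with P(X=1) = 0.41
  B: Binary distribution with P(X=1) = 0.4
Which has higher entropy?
A

For binary distributions, entropy is maximized at p=0.5 and decreases as p moves toward 0 or 1.

H(A) = H(0.41) = 0.9765 bits
H(B) = H(0.4) = 0.9710 bits

Distribution A (p=0.41) is closer to uniform (p=0.5), so it has higher entropy.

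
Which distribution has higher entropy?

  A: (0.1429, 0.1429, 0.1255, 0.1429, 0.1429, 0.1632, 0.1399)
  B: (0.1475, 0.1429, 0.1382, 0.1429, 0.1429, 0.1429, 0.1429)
B

Both distributions are close to uniform, making this a harder comparison.

H(A) = 2.8037 bits
H(B) = 2.8071 bits

The distribution closer to uniform has higher entropy.
Answer: B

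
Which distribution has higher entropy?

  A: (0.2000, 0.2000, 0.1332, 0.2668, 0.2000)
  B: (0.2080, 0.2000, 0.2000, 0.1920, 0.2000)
B

Both distributions are close to uniform, making this a harder comparison.

H(A) = 2.2891 bits
H(B) = 2.3215 bits

The distribution closer to uniform has higher entropy.
Answer: B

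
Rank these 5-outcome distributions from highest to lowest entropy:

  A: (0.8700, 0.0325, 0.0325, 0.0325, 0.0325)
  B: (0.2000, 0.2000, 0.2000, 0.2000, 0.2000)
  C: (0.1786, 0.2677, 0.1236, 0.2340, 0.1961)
B > C > A

Key insight: Entropy is maximized by uniform distributions and minimized by concentrated distributions.

- Uniform distributions have maximum entropy log₂(5) = 2.3219 bits
- The more "peaked" or concentrated a distribution, the lower its entropy

Entropies:
  H(A) = 0.8174 bits
  H(B) = 2.3219 bits
  H(C) = 2.2768 bits

Ranking: B > C > A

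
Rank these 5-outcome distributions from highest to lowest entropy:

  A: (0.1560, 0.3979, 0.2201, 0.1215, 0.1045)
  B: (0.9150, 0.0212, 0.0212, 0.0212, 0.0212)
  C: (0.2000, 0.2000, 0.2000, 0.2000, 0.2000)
C > A > B

Key insight: Entropy is maximized by uniform distributions and minimized by concentrated distributions.

- Uniform distributions have maximum entropy log₂(5) = 2.3219 bits
- The more "peaked" or concentrated a distribution, the lower its entropy

Entropies:
  H(A) = 2.1378 bits
  H(B) = 0.5896 bits
  H(C) = 2.3219 bits

Ranking: C > A > B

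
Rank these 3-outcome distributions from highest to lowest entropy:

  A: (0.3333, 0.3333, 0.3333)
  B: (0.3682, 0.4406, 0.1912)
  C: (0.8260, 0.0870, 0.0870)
A > B > C

Key insight: Entropy is maximized by uniform distributions and minimized by concentrated distributions.

- Uniform distributions have maximum entropy log₂(3) = 1.5850 bits
- The more "peaked" or concentrated a distribution, the lower its entropy

Entropies:
  H(A) = 1.5850 bits
  H(B) = 1.5081 bits
  H(C) = 0.8408 bits

Ranking: A > B > C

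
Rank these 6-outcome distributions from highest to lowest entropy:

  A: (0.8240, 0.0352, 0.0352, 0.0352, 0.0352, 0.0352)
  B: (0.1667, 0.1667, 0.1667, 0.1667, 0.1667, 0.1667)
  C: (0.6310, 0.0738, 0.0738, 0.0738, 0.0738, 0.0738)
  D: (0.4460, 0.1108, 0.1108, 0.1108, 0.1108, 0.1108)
B > D > C > A

Key insight: Entropy is maximized by uniform distributions and minimized by concentrated distributions.

Entropies:
  H(A) = 1.0799 bits
  H(B) = 2.5850 bits
  H(C) = 1.8067 bits
  H(D) = 2.2779 bits

Ranking: B > D > C > A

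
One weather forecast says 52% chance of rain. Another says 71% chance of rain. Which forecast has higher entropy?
52% forecast

Treat each forecast as a Bernoulli distribution. Binary entropy is maximized at p=0.5 and falls off symmetrically toward 0 or 1. The 52% forecast is closer to 50%, so it is more uncertain. H(52%) ≈ 0.999 bits, H(71%) ≈ 0.869 bits.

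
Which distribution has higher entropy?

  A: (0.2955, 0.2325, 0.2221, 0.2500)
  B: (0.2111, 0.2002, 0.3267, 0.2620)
A

Both distributions are close to uniform, making this a harder comparison.

H(A) = 1.9911 bits
H(B) = 1.9718 bits

The distribution closer to uniform has higher entropy.
Answer: A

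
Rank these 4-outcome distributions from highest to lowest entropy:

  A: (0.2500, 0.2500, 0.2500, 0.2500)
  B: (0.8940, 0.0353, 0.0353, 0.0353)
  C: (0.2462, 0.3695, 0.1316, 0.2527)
A > C > B

Key insight: Entropy is maximized by uniform distributions and minimized by concentrated distributions.

- Uniform distributions have maximum entropy log₂(4) = 2.0000 bits
- The more "peaked" or concentrated a distribution, the lower its entropy

Entropies:
  H(A) = 2.0000 bits
  H(B) = 0.6557 bits
  H(C) = 1.9151 bits

Ranking: A > C > B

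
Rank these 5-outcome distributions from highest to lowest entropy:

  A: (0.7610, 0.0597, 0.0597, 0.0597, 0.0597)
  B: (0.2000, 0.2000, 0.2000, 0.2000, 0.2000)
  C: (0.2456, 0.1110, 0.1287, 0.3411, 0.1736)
B > C > A

Key insight: Entropy is maximized by uniform distributions and minimized by concentrated distributions.

- Uniform distributions have maximum entropy log₂(5) = 2.3219 bits
- The more "peaked" or concentrated a distribution, the lower its entropy

Entropies:
  H(A) = 1.2714 bits
  H(B) = 2.3219 bits
  H(C) = 2.1980 bits

Ranking: B > C > A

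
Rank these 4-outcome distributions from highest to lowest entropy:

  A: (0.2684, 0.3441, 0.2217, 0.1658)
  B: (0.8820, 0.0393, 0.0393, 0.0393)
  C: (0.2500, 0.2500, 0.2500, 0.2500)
C > A > B

Key insight: Entropy is maximized by uniform distributions and minimized by concentrated distributions.

- Uniform distributions have maximum entropy log₂(4) = 2.0000 bits
- The more "peaked" or concentrated a distribution, the lower its entropy

Entropies:
  H(A) = 1.9506 bits
  H(B) = 0.7106 bits
  H(C) = 2.0000 bits

Ranking: C > A > B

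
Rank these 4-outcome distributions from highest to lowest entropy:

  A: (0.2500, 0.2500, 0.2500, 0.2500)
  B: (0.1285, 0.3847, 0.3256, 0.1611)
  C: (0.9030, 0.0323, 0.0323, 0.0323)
A > B > C

Key insight: Entropy is maximized by uniform distributions and minimized by concentrated distributions.

- Uniform distributions have maximum entropy log₂(4) = 2.0000 bits
- The more "peaked" or concentrated a distribution, the lower its entropy

Entropies:
  H(A) = 2.0000 bits
  H(B) = 1.8621 bits
  H(C) = 0.6132 bits

Ranking: A > B > C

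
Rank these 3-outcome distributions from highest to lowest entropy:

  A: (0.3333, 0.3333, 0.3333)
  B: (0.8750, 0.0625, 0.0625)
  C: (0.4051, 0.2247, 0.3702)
A > C > B

Key insight: Entropy is maximized by uniform distributions and minimized by concentrated distributions.

- Uniform distributions have maximum entropy log₂(3) = 1.5850 bits
- The more "peaked" or concentrated a distribution, the lower its entropy

Entropies:
  H(A) = 1.5850 bits
  H(B) = 0.6686 bits
  H(C) = 1.5428 bits

Ranking: A > C > B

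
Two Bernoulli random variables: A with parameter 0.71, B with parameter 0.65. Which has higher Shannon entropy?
B

For binary distributions, entropy is maximized at p=0.5 and decreases as p moves toward 0 or 1.

H(A) = H(0.71) = 0.8687 bits
H(B) = H(0.65) = 0.9341 bits

Distribution B (p=0.65) is closer to uniform (p=0.5), so it has higher entropy.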